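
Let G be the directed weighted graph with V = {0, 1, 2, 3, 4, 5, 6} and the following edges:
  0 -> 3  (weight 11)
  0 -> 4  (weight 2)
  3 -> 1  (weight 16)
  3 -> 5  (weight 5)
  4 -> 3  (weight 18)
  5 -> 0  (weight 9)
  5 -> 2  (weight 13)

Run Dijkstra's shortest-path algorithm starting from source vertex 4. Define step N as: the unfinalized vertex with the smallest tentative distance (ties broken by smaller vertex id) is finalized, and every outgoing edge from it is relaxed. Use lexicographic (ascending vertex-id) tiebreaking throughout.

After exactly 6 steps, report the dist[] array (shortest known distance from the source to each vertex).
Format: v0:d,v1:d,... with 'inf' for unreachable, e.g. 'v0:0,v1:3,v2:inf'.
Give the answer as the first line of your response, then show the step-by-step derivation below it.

v0:32,v1:34,v2:36,v3:18,v4:0,v5:23,v6:inf

step 1: dist = v0:inf,v1:inf,v2:inf,v3:18,v4:0,v5:inf,v6:inf
step 2: dist = v0:inf,v1:34,v2:inf,v3:18,v4:0,v5:23,v6:inf
step 3: dist = v0:32,v1:34,v2:36,v3:18,v4:0,v5:23,v6:inf
step 4: dist = v0:32,v1:34,v2:36,v3:18,v4:0,v5:23,v6:inf
step 5: dist = v0:32,v1:34,v2:36,v3:18,v4:0,v5:23,v6:inf
step 6: dist = v0:32,v1:34,v2:36,v3:18,v4:0,v5:23,v6:inf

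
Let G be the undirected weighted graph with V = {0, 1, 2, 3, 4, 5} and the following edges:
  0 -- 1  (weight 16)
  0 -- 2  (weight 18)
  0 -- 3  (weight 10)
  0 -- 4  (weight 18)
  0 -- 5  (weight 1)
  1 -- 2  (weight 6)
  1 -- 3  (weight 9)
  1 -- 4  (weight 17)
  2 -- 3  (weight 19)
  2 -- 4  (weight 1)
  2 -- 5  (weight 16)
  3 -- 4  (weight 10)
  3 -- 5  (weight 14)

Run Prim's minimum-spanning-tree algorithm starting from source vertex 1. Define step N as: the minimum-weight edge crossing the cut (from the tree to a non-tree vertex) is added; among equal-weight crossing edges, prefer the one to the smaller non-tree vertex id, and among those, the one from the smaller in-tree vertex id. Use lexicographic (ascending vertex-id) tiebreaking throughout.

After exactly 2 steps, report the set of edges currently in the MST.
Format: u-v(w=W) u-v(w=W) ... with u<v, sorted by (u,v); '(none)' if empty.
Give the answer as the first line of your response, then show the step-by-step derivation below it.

1-2(w=6) 2-4(w=1)

step 1: add edge 1-2 (w=6); MST = {1-2(w=6)}
step 2: add edge 2-4 (w=1); MST = {1-2(w=6) 2-4(w=1)}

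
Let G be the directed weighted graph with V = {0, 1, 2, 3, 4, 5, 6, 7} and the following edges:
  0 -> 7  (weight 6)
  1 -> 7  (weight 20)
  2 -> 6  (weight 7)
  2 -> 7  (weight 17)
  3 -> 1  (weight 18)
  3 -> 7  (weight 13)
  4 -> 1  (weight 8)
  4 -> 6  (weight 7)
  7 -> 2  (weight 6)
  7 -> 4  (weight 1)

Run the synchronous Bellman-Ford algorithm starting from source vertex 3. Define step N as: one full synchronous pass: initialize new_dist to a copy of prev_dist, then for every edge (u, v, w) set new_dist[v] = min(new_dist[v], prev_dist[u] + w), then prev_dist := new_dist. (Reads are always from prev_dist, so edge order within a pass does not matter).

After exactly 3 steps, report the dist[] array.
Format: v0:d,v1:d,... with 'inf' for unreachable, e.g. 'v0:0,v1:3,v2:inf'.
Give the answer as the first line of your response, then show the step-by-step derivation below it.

v0:inf,v1:18,v2:19,v3:0,v4:14,v5:inf,v6:21,v7:13

step 1: dist = v0:inf,v1:18,v2:inf,v3:0,v4:inf,v5:inf,v6:inf,v7:13
step 2: dist = v0:inf,v1:18,v2:19,v3:0,v4:14,v5:inf,v6:inf,v7:13
step 3: dist = v0:inf,v1:18,v2:19,v3:0,v4:14,v5:inf,v6:21,v7:13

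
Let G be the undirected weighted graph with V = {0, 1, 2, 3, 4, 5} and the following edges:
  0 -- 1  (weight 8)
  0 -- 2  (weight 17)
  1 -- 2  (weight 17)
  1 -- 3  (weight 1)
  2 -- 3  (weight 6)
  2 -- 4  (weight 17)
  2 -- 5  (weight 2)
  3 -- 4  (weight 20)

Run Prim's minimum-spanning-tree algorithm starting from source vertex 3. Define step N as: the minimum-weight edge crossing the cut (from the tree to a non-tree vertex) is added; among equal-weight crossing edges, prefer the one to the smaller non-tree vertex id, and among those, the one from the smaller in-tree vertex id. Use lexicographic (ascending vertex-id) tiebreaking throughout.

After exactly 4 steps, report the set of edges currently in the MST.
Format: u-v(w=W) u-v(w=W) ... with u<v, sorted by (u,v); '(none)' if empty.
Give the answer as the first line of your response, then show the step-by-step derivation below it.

0-1(w=8) 1-3(w=1) 2-3(w=6) 2-5(w=2)

step 1: add edge 1-3 (w=1); MST = {1-3(w=1)}
step 2: add edge 2-3 (w=6); MST = {1-3(w=1) 2-3(w=6)}
step 3: add edge 2-5 (w=2); MST = {1-3(w=1) 2-3(w=6) 2-5(w=2)}
step 4: add edge 0-1 (w=8); MST = {0-1(w=8) 1-3(w=1) 2-3(w=6) 2-5(w=2)}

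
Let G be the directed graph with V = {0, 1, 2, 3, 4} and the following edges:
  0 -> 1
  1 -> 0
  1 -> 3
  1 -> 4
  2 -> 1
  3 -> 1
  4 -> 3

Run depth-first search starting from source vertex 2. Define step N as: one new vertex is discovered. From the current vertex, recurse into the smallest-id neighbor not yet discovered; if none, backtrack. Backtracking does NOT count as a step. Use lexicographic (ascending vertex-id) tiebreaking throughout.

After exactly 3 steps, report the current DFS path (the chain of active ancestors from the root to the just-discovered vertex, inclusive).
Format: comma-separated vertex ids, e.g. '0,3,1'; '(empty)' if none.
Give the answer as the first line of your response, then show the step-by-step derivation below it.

2,1,0

step 1: discover 2; path=2; order=2
step 2: discover 1; path=2>1; order=2,1
step 3: discover 0; path=2>1>0; order=2,1,0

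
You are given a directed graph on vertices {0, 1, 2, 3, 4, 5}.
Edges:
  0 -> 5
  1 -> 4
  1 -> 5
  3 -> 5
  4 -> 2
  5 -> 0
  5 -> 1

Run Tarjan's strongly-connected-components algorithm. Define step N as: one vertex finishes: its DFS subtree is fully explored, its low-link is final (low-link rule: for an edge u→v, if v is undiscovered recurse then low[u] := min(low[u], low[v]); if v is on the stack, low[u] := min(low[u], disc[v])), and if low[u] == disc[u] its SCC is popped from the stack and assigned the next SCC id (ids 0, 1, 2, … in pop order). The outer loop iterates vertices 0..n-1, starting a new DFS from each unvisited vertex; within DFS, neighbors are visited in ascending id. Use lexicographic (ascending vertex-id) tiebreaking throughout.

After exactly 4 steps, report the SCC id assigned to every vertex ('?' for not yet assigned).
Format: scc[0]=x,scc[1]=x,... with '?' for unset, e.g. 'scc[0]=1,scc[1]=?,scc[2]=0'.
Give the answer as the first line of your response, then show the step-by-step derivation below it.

scc[0]=?,scc[1]=?,scc[2]=0,scc[3]=?,scc[4]=1,scc[5]=?

step 1: low=(low[0]=0,low[1]=2,low[2]=4,low[3]=?,low[4]=3,low[5]=0); scc=(scc[0]=?,scc[1]=?,scc[2]=0,scc[3]=?,scc[4]=?,scc[5]=?)
step 2: low=(low[0]=0,low[1]=2,low[2]=4,low[3]=?,low[4]=3,low[5]=0); scc=(scc[0]=?,scc[1]=?,scc[2]=0,scc[3]=?,scc[4]=1,scc[5]=?)
step 3: low=(low[0]=0,low[1]=1,low[2]=4,low[3]=?,low[4]=3,low[5]=0); scc=(scc[0]=?,scc[1]=?,scc[2]=0,scc[3]=?,scc[4]=1,scc[5]=?)
step 4: low=(low[0]=0,low[1]=1,low[2]=4,low[3]=?,low[4]=3,low[5]=0); scc=(scc[0]=?,scc[1]=?,scc[2]=0,scc[3]=?,scc[4]=1,scc[5]=?)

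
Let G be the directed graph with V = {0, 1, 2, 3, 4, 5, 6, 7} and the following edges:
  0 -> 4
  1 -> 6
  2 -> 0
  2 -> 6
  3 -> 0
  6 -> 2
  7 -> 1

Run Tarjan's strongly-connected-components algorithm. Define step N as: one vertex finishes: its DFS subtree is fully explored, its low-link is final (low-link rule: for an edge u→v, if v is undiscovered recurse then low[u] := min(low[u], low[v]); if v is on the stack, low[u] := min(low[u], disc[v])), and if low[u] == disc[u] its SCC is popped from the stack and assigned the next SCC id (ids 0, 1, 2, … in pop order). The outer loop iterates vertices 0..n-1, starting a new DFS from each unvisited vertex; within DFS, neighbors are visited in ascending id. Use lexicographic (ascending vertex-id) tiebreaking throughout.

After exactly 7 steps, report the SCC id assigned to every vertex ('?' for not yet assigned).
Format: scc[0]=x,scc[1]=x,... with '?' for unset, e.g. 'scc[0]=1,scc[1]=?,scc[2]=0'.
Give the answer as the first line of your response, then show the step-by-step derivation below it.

scc[0]=1,scc[1]=3,scc[2]=2,scc[3]=4,scc[4]=0,scc[5]=5,scc[6]=2,scc[7]=?

step 1: low=(low[0]=0,low[1]=?,low[2]=?,low[3]=?,low[4]=1,low[5]=?,low[6]=?,low[7]=?); scc=(scc[0]=?,scc[1]=?,scc[2]=?,scc[3]=?,scc[4]=0,scc[5]=?,scc[6]=?,scc[7]=?)
step 2: low=(low[0]=0,low[1]=?,low[2]=?,low[3]=?,low[4]=1,low[5]=?,low[6]=?,low[7]=?); scc=(scc[0]=1,scc[1]=?,scc[2]=?,scc[3]=?,scc[4]=0,scc[5]=?,scc[6]=?,scc[7]=?)
step 3: low=(low[0]=0,low[1]=2,low[2]=3,low[3]=?,low[4]=1,low[5]=?,low[6]=3,low[7]=?); scc=(scc[0]=1,scc[1]=?,scc[2]=?,scc[3]=?,scc[4]=0,scc[5]=?,scc[6]=?,scc[7]=?)
step 4: low=(low[0]=0,low[1]=2,low[2]=3,low[3]=?,low[4]=1,low[5]=?,low[6]=3,low[7]=?); scc=(scc[0]=1,scc[1]=?,scc[2]=2,scc[3]=?,scc[4]=0,scc[5]=?,scc[6]=2,scc[7]=?)
step 5: low=(low[0]=0,low[1]=2,low[2]=3,low[3]=?,low[4]=1,low[5]=?,low[6]=3,low[7]=?); scc=(scc[0]=1,scc[1]=3,scc[2]=2,scc[3]=?,scc[4]=0,scc[5]=?,scc[6]=2,scc[7]=?)
step 6: low=(low[0]=0,low[1]=2,low[2]=3,low[3]=5,low[4]=1,low[5]=?,low[6]=3,low[7]=?); scc=(scc[0]=1,scc[1]=3,scc[2]=2,scc[3]=4,scc[4]=0,scc[5]=?,scc[6]=2,scc[7]=?)
step 7: low=(low[0]=0,low[1]=2,low[2]=3,low[3]=5,low[4]=1,low[5]=6,low[6]=3,low[7]=?); scc=(scc[0]=1,scc[1]=3,scc[2]=2,scc[3]=4,scc[4]=0,scc[5]=5,scc[6]=2,scc[7]=?)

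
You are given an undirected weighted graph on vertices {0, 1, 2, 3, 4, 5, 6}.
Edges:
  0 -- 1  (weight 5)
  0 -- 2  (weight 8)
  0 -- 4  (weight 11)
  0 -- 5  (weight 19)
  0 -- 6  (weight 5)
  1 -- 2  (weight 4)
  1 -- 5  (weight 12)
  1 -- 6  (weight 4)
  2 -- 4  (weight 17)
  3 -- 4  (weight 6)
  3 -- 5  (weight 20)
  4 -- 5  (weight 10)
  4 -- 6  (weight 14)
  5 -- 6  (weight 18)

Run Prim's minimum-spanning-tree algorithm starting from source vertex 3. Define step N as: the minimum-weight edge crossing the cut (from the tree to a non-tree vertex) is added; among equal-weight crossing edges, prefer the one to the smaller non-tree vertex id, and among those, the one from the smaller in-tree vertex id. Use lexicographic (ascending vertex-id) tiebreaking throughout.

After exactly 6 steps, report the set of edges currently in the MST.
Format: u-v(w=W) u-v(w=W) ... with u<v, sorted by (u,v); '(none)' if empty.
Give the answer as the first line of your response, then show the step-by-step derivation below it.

0-1(w=5) 0-4(w=11) 1-2(w=4) 1-6(w=4) 3-4(w=6) 4-5(w=10)

step 1: add edge 3-4 (w=6); MST = {3-4(w=6)}
step 2: add edge 4-5 (w=10); MST = {3-4(w=6) 4-5(w=10)}
step 3: add edge 0-4 (w=11); MST = {0-4(w=11) 3-4(w=6) 4-5(w=10)}
step 4: add edge 0-1 (w=5); MST = {0-1(w=5) 0-4(w=11) 3-4(w=6) 4-5(w=10)}
step 5: add edge 1-2 (w=4); MST = {0-1(w=5) 0-4(w=11) 1-2(w=4) 3-4(w=6) 4-5(w=10)}
step 6: add edge 1-6 (w=4); MST = {0-1(w=5) 0-4(w=11) 1-2(w=4) 1-6(w=4) 3-4(w=6) 4-5(w=10)}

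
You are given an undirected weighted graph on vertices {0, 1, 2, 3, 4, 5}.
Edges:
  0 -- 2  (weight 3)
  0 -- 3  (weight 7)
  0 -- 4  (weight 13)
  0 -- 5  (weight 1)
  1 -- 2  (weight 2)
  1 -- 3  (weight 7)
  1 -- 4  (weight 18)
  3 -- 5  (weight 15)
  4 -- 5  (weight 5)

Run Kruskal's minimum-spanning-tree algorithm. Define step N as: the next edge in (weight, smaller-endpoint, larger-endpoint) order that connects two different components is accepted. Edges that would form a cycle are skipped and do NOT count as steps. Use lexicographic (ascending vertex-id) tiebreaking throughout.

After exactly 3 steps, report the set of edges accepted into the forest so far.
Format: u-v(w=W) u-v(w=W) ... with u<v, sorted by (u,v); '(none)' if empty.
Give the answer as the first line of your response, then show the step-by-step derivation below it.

0-2(w=3) 0-5(w=1) 1-2(w=2)

step 1: add edge 0-5 (w=1); MST = {0-5(w=1)}
step 2: add edge 1-2 (w=2); MST = {0-5(w=1) 1-2(w=2)}
step 3: add edge 0-2 (w=3); MST = {0-2(w=3) 0-5(w=1) 1-2(w=2)}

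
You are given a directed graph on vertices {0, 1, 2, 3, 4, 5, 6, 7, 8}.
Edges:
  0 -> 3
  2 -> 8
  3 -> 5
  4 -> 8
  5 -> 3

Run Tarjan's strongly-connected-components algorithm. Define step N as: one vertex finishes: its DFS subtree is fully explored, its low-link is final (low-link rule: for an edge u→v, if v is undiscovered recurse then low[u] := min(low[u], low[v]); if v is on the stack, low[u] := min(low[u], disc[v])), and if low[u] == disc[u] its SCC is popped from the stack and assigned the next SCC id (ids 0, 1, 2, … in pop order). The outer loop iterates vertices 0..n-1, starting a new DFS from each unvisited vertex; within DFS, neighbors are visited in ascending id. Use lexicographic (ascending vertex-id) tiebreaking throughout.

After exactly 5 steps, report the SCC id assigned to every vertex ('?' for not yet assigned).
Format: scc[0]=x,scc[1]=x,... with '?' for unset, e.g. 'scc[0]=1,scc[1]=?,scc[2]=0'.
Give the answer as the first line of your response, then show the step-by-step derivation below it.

scc[0]=1,scc[1]=2,scc[2]=?,scc[3]=0,scc[4]=?,scc[5]=0,scc[6]=?,scc[7]=?,scc[8]=3

step 1: low=(low[0]=0,low[1]=?,low[2]=?,low[3]=1,low[4]=?,low[5]=1,low[6]=?,low[7]=?,low[8]=?); scc=(scc[0]=?,scc[1]=?,scc[2]=?,scc[3]=?,scc[4]=?,scc[5]=?,scc[6]=?,scc[7]=?,scc[8]=?)
step 2: low=(low[0]=0,low[1]=?,low[2]=?,low[3]=1,low[4]=?,low[5]=1,low[6]=?,low[7]=?,low[8]=?); scc=(scc[0]=?,scc[1]=?,scc[2]=?,scc[3]=0,scc[4]=?,scc[5]=0,scc[6]=?,scc[7]=?,scc[8]=?)
step 3: low=(low[0]=0,low[1]=?,low[2]=?,low[3]=1,low[4]=?,low[5]=1,low[6]=?,low[7]=?,low[8]=?); scc=(scc[0]=1,scc[1]=?,scc[2]=?,scc[3]=0,scc[4]=?,scc[5]=0,scc[6]=?,scc[7]=?,scc[8]=?)
step 4: low=(low[0]=0,low[1]=3,low[2]=?,low[3]=1,low[4]=?,low[5]=1,low[6]=?,low[7]=?,low[8]=?); scc=(scc[0]=1,scc[1]=2,scc[2]=?,scc[3]=0,scc[4]=?,scc[5]=0,scc[6]=?,scc[7]=?,scc[8]=?)
step 5: low=(low[0]=0,low[1]=3,low[2]=4,low[3]=1,low[4]=?,low[5]=1,low[6]=?,low[7]=?,low[8]=5); scc=(scc[0]=1,scc[1]=2,scc[2]=?,scc[3]=0,scc[4]=?,scc[5]=0,scc[6]=?,scc[7]=?,scc[8]=3)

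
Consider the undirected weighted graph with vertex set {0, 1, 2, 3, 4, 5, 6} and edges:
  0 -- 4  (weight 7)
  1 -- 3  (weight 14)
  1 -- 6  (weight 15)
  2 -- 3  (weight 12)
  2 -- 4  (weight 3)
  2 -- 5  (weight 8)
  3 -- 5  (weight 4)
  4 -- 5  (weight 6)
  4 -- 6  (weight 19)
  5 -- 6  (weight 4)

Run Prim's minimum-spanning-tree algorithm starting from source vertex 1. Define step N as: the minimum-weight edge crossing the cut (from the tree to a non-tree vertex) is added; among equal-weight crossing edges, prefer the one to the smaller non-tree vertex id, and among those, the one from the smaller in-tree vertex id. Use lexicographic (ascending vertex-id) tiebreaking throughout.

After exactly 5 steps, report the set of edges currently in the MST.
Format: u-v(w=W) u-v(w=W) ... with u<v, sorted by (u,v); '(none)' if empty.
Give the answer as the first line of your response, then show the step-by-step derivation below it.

1-3(w=14) 2-4(w=3) 3-5(w=4) 4-5(w=6) 5-6(w=4)

step 1: add edge 1-3 (w=14); MST = {1-3(w=14)}
step 2: add edge 3-5 (w=4); MST = {1-3(w=14) 3-5(w=4)}
step 3: add edge 5-6 (w=4); MST = {1-3(w=14) 3-5(w=4) 5-6(w=4)}
step 4: add edge 4-5 (w=6); MST = {1-3(w=14) 3-5(w=4) 4-5(w=6) 5-6(w=4)}
step 5: add edge 2-4 (w=3); MST = {1-3(w=14) 2-4(w=3) 3-5(w=4) 4-5(w=6) 5-6(w=4)}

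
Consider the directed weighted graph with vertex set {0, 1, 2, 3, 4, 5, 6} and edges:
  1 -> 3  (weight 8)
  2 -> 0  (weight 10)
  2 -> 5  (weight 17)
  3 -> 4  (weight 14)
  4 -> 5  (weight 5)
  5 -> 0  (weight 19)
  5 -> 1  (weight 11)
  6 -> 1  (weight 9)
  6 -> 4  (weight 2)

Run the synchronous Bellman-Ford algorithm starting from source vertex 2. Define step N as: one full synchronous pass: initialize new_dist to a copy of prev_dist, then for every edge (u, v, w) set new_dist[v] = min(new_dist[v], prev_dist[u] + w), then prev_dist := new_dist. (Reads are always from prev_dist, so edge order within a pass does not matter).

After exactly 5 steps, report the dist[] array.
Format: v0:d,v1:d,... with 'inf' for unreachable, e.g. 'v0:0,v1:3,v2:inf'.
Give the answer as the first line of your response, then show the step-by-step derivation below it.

v0:10,v1:28,v2:0,v3:36,v4:50,v5:17,v6:inf

step 1: dist = v0:10,v1:inf,v2:0,v3:inf,v4:inf,v5:17,v6:inf
step 2: dist = v0:10,v1:28,v2:0,v3:inf,v4:inf,v5:17,v6:inf
step 3: dist = v0:10,v1:28,v2:0,v3:36,v4:inf,v5:17,v6:inf
step 4: dist = v0:10,v1:28,v2:0,v3:36,v4:50,v5:17,v6:inf
step 5: dist = v0:10,v1:28,v2:0,v3:36,v4:50,v5:17,v6:inf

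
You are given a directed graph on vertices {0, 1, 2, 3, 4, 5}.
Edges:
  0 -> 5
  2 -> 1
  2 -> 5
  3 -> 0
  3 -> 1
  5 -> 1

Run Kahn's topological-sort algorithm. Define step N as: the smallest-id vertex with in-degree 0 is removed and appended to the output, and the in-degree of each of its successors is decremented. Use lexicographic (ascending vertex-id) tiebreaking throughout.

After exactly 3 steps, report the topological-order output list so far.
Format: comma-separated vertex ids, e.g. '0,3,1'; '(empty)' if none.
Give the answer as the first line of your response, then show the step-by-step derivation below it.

2,3,0

step 1: output 2; order=[2]; indeg=(1,2,0,0,0,1)
step 2: output 3; order=[2,3]; indeg=(0,1,0,0,0,1)
step 3: output 0; order=[2,3,0]; indeg=(0,1,0,0,0,0)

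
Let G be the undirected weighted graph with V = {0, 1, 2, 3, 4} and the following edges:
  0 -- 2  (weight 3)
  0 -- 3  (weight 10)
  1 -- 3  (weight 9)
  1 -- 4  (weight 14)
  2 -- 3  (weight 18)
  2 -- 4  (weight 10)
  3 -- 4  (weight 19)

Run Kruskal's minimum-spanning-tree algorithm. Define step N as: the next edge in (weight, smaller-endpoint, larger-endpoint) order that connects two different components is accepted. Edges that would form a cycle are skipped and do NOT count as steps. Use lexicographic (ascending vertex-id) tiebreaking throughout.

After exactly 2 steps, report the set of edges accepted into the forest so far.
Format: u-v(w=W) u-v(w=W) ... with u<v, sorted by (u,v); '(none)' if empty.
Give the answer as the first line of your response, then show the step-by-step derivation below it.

0-2(w=3) 1-3(w=9)

step 1: add edge 0-2 (w=3); MST = {0-2(w=3)}
step 2: add edge 1-3 (w=9); MST = {0-2(w=3) 1-3(w=9)}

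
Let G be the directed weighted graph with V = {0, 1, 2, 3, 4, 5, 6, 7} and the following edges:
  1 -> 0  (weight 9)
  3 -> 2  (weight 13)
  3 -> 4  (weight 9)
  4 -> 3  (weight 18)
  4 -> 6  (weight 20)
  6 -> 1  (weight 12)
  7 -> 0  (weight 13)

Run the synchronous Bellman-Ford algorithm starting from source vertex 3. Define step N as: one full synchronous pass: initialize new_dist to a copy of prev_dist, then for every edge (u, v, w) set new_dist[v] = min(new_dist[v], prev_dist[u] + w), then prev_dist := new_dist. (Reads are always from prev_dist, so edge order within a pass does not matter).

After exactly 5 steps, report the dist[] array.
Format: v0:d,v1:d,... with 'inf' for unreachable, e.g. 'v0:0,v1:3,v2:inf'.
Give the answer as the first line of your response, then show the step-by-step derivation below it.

v0:50,v1:41,v2:13,v3:0,v4:9,v5:inf,v6:29,v7:inf

step 1: dist = v0:inf,v1:inf,v2:13,v3:0,v4:9,v5:inf,v6:inf,v7:inf
step 2: dist = v0:inf,v1:inf,v2:13,v3:0,v4:9,v5:inf,v6:29,v7:inf
step 3: dist = v0:inf,v1:41,v2:13,v3:0,v4:9,v5:inf,v6:29,v7:inf
step 4: dist = v0:50,v1:41,v2:13,v3:0,v4:9,v5:inf,v6:29,v7:inf
step 5: dist = v0:50,v1:41,v2:13,v3:0,v4:9,v5:inf,v6:29,v7:inf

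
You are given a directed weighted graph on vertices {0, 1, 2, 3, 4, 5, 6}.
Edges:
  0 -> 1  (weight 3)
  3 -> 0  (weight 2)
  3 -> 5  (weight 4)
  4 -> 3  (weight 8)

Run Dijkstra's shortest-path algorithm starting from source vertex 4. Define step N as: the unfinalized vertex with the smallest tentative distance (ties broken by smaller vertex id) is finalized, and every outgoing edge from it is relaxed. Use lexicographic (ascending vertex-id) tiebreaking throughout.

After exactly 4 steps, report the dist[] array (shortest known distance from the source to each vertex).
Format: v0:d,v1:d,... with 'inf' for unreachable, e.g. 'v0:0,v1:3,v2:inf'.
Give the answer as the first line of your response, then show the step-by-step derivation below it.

v0:10,v1:13,v2:inf,v3:8,v4:0,v5:12,v6:inf

step 1: dist = v0:inf,v1:inf,v2:inf,v3:8,v4:0,v5:inf,v6:inf
step 2: dist = v0:10,v1:inf,v2:inf,v3:8,v4:0,v5:12,v6:inf
step 3: dist = v0:10,v1:13,v2:inf,v3:8,v4:0,v5:12,v6:inf
step 4: dist = v0:10,v1:13,v2:inf,v3:8,v4:0,v5:12,v6:inf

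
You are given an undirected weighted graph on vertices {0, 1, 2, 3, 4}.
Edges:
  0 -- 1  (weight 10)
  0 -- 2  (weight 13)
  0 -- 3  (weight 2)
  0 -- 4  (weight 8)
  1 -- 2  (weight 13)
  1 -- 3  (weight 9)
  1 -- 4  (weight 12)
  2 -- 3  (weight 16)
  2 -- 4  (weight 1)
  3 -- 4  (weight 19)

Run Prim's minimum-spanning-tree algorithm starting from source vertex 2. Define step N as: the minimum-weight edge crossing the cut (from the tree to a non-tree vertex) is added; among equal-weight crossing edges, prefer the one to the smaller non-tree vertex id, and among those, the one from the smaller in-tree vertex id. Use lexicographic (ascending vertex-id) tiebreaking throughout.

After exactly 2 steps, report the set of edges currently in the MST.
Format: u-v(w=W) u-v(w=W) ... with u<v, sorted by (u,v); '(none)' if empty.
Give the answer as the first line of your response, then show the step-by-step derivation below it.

0-4(w=8) 2-4(w=1)

step 1: add edge 2-4 (w=1); MST = {2-4(w=1)}
step 2: add edge 0-4 (w=8); MST = {0-4(w=8) 2-4(w=1)}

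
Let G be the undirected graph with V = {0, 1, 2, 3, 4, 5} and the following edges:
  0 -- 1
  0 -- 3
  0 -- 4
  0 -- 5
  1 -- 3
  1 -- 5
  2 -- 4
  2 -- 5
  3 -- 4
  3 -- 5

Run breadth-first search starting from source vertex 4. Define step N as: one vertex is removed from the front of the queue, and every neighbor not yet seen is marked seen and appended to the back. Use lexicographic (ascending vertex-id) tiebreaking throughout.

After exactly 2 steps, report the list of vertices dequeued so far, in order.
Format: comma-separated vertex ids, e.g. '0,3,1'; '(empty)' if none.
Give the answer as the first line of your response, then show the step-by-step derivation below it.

4,0

step 1: dequeue 4; queue=[0,2,3]; order=4
step 2: dequeue 0; queue=[2,3,1,5]; order=4,0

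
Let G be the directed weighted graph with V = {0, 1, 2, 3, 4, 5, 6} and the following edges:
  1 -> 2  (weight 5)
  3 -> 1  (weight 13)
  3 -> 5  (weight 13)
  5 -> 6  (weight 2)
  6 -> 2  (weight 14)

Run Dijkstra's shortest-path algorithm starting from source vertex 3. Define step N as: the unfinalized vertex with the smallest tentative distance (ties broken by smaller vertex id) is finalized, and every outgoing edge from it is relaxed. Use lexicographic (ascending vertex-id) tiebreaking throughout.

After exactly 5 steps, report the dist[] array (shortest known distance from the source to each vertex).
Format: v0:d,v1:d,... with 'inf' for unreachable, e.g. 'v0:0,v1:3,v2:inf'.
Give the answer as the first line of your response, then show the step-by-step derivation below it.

v0:inf,v1:13,v2:18,v3:0,v4:inf,v5:13,v6:15

step 1: dist = v0:inf,v1:13,v2:inf,v3:0,v4:inf,v5:13,v6:inf
step 2: dist = v0:inf,v1:13,v2:18,v3:0,v4:inf,v5:13,v6:inf
step 3: dist = v0:inf,v1:13,v2:18,v3:0,v4:inf,v5:13,v6:15
step 4: dist = v0:inf,v1:13,v2:18,v3:0,v4:inf,v5:13,v6:15
step 5: dist = v0:inf,v1:13,v2:18,v3:0,v4:inf,v5:13,v6:15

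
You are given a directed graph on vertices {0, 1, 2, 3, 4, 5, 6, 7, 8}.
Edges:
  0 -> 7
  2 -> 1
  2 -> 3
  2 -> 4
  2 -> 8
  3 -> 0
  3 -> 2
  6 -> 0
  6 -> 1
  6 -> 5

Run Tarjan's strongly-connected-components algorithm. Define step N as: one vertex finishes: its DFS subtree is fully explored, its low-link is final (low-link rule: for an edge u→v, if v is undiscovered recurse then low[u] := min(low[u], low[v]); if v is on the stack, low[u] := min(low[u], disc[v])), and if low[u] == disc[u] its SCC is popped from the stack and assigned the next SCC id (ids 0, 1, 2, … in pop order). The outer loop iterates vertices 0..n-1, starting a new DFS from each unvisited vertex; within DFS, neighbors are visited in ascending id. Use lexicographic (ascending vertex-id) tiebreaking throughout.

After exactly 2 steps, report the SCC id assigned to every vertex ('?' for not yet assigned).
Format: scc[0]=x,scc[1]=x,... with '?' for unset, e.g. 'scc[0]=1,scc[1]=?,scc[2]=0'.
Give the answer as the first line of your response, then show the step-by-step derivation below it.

scc[0]=1,scc[1]=?,scc[2]=?,scc[3]=?,scc[4]=?,scc[5]=?,scc[6]=?,scc[7]=0,scc[8]=?

step 1: low=(low[0]=0,low[1]=?,low[2]=?,low[3]=?,low[4]=?,low[5]=?,low[6]=?,low[7]=1,low[8]=?); scc=(scc[0]=?,scc[1]=?,scc[2]=?,scc[3]=?,scc[4]=?,scc[5]=?,scc[6]=?,scc[7]=0,scc[8]=?)
step 2: low=(low[0]=0,low[1]=?,low[2]=?,low[3]=?,low[4]=?,low[5]=?,low[6]=?,low[7]=1,low[8]=?); scc=(scc[0]=1,scc[1]=?,scc[2]=?,scc[3]=?,scc[4]=?,scc[5]=?,scc[6]=?,scc[7]=0,scc[8]=?)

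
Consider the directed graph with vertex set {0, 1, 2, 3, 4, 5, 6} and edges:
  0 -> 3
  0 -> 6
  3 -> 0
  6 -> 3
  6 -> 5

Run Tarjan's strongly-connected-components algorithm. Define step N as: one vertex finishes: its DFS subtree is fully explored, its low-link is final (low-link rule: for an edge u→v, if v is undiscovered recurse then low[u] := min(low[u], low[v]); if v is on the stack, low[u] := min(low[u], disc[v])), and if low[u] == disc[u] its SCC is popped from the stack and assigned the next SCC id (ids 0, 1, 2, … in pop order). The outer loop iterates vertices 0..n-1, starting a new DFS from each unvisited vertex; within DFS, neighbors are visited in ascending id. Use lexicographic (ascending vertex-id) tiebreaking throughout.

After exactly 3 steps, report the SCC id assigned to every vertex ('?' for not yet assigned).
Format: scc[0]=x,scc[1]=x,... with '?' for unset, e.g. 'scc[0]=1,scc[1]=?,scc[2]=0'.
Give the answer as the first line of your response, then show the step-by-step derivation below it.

scc[0]=?,scc[1]=?,scc[2]=?,scc[3]=?,scc[4]=?,scc[5]=0,scc[6]=?

step 1: low=(low[0]=0,low[1]=?,low[2]=?,low[3]=0,low[4]=?,low[5]=?,low[6]=?); scc=(scc[0]=?,scc[1]=?,scc[2]=?,scc[3]=?,scc[4]=?,scc[5]=?,scc[6]=?)
step 2: low=(low[0]=0,low[1]=?,low[2]=?,low[3]=0,low[4]=?,low[5]=3,low[6]=1); scc=(scc[0]=?,scc[1]=?,scc[2]=?,scc[3]=?,scc[4]=?,scc[5]=0,scc[6]=?)
step 3: low=(low[0]=0,low[1]=?,low[2]=?,low[3]=0,low[4]=?,low[5]=3,low[6]=1); scc=(scc[0]=?,scc[1]=?,scc[2]=?,scc[3]=?,scc[4]=?,scc[5]=0,scc[6]=?)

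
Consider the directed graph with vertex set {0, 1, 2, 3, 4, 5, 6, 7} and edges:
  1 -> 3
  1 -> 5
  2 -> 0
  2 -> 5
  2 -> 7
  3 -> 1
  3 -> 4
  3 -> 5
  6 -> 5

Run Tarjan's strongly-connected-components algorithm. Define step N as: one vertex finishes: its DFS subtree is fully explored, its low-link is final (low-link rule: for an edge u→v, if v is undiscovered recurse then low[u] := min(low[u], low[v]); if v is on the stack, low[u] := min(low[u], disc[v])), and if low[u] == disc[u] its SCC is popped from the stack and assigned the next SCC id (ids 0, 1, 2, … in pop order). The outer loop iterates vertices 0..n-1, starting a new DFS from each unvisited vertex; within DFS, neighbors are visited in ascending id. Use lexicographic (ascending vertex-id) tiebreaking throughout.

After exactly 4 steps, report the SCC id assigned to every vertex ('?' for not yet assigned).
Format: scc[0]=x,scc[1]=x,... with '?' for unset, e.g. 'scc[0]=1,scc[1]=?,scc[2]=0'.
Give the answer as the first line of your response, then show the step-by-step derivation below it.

scc[0]=0,scc[1]=?,scc[2]=?,scc[3]=?,scc[4]=1,scc[5]=2,scc[6]=?,scc[7]=?

step 1: low=(low[0]=0,low[1]=?,low[2]=?,low[3]=?,low[4]=?,low[5]=?,low[6]=?,low[7]=?); scc=(scc[0]=0,scc[1]=?,scc[2]=?,scc[3]=?,scc[4]=?,scc[5]=?,scc[6]=?,scc[7]=?)
step 2: low=(low[0]=0,low[1]=1,low[2]=?,low[3]=1,low[4]=3,low[5]=?,low[6]=?,low[7]=?); scc=(scc[0]=0,scc[1]=?,scc[2]=?,scc[3]=?,scc[4]=1,scc[5]=?,scc[6]=?,scc[7]=?)
step 3: low=(low[0]=0,low[1]=1,low[2]=?,low[3]=1,low[4]=3,low[5]=4,low[6]=?,low[7]=?); scc=(scc[0]=0,scc[1]=?,scc[2]=?,scc[3]=?,scc[4]=1,scc[5]=2,scc[6]=?,scc[7]=?)
step 4: low=(low[0]=0,low[1]=1,low[2]=?,low[3]=1,low[4]=3,low[5]=4,low[6]=?,low[7]=?); scc=(scc[0]=0,scc[1]=?,scc[2]=?,scc[3]=?,scc[4]=1,scc[5]=2,scc[6]=?,scc[7]=?)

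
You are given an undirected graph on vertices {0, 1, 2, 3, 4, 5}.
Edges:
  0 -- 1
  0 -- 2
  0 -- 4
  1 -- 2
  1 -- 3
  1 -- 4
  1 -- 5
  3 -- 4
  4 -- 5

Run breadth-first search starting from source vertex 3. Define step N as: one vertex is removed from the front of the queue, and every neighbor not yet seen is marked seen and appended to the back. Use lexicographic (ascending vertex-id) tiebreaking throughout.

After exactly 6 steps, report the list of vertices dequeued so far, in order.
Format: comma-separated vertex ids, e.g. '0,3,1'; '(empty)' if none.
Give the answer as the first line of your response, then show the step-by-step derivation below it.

3,1,4,0,2,5

step 1: dequeue 3; queue=[1,4]; order=3
step 2: dequeue 1; queue=[4,0,2,5]; order=3,1
step 3: dequeue 4; queue=[0,2,5]; order=3,1,4
step 4: dequeue 0; queue=[2,5]; order=3,1,4,0
step 5: dequeue 2; queue=[5]; order=3,1,4,0,2
step 6: dequeue 5; queue=[(empty)]; order=3,1,4,0,2,5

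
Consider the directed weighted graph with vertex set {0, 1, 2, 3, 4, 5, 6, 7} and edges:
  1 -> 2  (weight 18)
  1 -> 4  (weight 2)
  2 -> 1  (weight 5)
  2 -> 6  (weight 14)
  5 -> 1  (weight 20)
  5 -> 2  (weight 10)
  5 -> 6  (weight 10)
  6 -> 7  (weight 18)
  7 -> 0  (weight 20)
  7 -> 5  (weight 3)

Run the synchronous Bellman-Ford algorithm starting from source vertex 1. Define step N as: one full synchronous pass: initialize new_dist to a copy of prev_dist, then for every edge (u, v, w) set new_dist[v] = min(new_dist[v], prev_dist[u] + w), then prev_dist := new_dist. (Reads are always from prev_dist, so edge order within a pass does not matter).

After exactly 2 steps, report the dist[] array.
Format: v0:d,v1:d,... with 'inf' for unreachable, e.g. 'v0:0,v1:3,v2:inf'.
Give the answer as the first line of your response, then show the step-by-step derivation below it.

v0:inf,v1:0,v2:18,v3:inf,v4:2,v5:inf,v6:32,v7:inf

step 1: dist = v0:inf,v1:0,v2:18,v3:inf,v4:2,v5:inf,v6:inf,v7:inf
step 2: dist = v0:inf,v1:0,v2:18,v3:inf,v4:2,v5:inf,v6:32,v7:inf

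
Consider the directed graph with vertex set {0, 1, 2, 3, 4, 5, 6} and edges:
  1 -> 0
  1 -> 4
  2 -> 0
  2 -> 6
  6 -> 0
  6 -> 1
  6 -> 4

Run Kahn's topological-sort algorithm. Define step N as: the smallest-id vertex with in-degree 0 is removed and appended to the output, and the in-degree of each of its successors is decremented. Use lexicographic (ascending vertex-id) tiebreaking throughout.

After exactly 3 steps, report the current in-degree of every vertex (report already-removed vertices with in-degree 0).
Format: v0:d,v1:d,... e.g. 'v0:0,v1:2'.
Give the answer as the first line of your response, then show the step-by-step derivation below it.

v0:2,v1:1,v2:0,v3:0,v4:2,v5:0,v6:0

step 1: output 2; order=[2]; indeg=(2,1,0,0,2,0,0)
step 2: output 3; order=[2,3]; indeg=(2,1,0,0,2,0,0)
step 3: output 5; order=[2,3,5]; indeg=(2,1,0,0,2,0,0)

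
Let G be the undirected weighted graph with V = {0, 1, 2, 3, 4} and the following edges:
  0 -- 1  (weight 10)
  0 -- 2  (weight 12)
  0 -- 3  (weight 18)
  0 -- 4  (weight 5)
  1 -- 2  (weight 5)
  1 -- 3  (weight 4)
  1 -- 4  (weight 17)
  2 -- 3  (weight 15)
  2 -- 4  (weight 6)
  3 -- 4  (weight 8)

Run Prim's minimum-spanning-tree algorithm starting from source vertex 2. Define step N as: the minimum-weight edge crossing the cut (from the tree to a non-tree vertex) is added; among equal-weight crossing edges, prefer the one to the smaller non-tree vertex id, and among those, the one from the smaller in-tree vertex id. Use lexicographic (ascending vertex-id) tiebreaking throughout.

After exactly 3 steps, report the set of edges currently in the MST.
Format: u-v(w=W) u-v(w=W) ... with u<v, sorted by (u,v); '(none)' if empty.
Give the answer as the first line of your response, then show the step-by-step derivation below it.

1-2(w=5) 1-3(w=4) 2-4(w=6)

step 1: add edge 1-2 (w=5); MST = {1-2(w=5)}
step 2: add edge 1-3 (w=4); MST = {1-2(w=5) 1-3(w=4)}
step 3: add edge 2-4 (w=6); MST = {1-2(w=5) 1-3(w=4) 2-4(w=6)}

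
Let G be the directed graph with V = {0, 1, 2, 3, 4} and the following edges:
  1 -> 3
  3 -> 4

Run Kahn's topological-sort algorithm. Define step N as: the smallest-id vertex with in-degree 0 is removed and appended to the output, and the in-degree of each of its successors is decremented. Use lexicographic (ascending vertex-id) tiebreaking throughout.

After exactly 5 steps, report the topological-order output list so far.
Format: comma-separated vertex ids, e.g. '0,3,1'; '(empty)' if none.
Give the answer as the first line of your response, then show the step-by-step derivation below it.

0,1,2,3,4

step 1: output 0; order=[0]; indeg=(0,0,0,1,1)
step 2: output 1; order=[0,1]; indeg=(0,0,0,0,1)
step 3: output 2; order=[0,1,2]; indeg=(0,0,0,0,1)
step 4: output 3; order=[0,1,2,3]; indeg=(0,0,0,0,0)
step 5: output 4; order=[0,1,2,3,4]; indeg=(0,0,0,0,0)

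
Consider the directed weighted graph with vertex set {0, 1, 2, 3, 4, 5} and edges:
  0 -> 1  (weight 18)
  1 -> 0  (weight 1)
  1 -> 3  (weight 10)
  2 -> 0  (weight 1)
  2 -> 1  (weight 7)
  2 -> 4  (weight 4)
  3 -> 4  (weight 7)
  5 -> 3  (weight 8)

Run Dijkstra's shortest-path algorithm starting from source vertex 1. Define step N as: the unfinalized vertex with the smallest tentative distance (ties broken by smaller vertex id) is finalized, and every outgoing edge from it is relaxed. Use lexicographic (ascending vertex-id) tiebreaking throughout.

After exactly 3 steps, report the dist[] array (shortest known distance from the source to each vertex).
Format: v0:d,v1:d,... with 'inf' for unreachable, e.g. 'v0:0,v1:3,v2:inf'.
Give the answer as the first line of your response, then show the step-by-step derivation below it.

v0:1,v1:0,v2:inf,v3:10,v4:17,v5:inf

step 1: dist = v0:1,v1:0,v2:inf,v3:10,v4:inf,v5:inf
step 2: dist = v0:1,v1:0,v2:inf,v3:10,v4:inf,v5:inf
step 3: dist = v0:1,v1:0,v2:inf,v3:10,v4:17,v5:inf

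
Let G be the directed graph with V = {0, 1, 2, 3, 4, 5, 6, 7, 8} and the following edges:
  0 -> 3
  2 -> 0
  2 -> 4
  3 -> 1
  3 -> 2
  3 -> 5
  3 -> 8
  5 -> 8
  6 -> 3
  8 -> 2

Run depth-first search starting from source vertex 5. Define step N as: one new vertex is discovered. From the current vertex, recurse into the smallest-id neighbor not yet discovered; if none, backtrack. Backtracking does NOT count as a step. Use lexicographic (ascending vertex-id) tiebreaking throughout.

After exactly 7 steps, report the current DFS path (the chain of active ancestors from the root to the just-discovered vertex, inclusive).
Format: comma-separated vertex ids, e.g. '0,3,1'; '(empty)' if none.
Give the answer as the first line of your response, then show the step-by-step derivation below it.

5,8,2,4

step 1: discover 5; path=5; order=5
step 2: discover 8; path=5>8; order=5,8
step 3: discover 2; path=5>8>2; order=5,8,2
step 4: discover 0; path=5>8>2>0; order=5,8,2,0
step 5: discover 3; path=5>8>2>0>3; order=5,8,2,0,3
step 6: discover 1; path=5>8>2>0>3>1; order=5,8,2,0,3,1
step 7: discover 4; path=5>8>2>4; order=5,8,2,0,3,1,4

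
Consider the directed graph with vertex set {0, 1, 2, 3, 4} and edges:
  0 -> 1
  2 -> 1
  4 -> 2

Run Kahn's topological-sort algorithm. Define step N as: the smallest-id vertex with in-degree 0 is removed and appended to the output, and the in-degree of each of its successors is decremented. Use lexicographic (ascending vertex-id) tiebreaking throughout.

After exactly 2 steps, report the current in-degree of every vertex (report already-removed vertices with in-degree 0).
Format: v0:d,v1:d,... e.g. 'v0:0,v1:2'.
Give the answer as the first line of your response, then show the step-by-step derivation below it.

v0:0,v1:1,v2:1,v3:0,v4:0

step 1: output 0; order=[0]; indeg=(0,1,1,0,0)
step 2: output 3; order=[0,3]; indeg=(0,1,1,0,0)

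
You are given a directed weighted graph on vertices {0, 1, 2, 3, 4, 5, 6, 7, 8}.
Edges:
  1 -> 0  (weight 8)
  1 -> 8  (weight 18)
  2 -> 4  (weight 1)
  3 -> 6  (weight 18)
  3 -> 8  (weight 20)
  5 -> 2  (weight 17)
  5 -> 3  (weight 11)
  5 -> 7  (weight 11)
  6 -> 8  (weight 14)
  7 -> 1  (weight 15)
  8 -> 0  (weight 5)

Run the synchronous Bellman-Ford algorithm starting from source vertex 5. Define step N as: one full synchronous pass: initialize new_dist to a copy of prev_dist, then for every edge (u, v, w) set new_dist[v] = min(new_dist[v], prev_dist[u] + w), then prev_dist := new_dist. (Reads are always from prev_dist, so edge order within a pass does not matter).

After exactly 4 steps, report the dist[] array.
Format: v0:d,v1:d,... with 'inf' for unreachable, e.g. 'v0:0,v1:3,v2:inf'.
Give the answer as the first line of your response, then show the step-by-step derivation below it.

v0:34,v1:26,v2:17,v3:11,v4:18,v5:0,v6:29,v7:11,v8:31

step 1: dist = v0:inf,v1:inf,v2:17,v3:11,v4:inf,v5:0,v6:inf,v7:11,v8:inf
step 2: dist = v0:inf,v1:26,v2:17,v3:11,v4:18,v5:0,v6:29,v7:11,v8:31
step 3: dist = v0:34,v1:26,v2:17,v3:11,v4:18,v5:0,v6:29,v7:11,v8:31
step 4: dist = v0:34,v1:26,v2:17,v3:11,v4:18,v5:0,v6:29,v7:11,v8:31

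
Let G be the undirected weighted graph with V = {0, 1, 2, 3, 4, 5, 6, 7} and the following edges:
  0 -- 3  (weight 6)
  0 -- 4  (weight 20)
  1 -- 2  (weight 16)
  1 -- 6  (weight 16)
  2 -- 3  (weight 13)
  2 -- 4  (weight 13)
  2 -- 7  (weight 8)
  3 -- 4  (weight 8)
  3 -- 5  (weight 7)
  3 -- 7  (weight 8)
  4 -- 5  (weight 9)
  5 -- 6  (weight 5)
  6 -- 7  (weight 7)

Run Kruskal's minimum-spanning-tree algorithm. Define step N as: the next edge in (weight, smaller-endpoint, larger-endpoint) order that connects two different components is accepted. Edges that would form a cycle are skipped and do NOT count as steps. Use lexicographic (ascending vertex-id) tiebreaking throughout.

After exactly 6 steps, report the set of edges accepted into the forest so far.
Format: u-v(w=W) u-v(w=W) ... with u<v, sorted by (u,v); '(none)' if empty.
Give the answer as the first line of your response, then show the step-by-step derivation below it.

0-3(w=6) 2-7(w=8) 3-4(w=8) 3-5(w=7) 5-6(w=5) 6-7(w=7)

step 1: add edge 5-6 (w=5); MST = {5-6(w=5)}
step 2: add edge 0-3 (w=6); MST = {0-3(w=6) 5-6(w=5)}
step 3: add edge 3-5 (w=7); MST = {0-3(w=6) 3-5(w=7) 5-6(w=5)}
step 4: add edge 6-7 (w=7); MST = {0-3(w=6) 3-5(w=7) 5-6(w=5) 6-7(w=7)}
step 5: add edge 2-7 (w=8); MST = {0-3(w=6) 2-7(w=8) 3-5(w=7) 5-6(w=5) 6-7(w=7)}
step 6: add edge 3-4 (w=8); MST = {0-3(w=6) 2-7(w=8) 3-4(w=8) 3-5(w=7) 5-6(w=5) 6-7(w=7)}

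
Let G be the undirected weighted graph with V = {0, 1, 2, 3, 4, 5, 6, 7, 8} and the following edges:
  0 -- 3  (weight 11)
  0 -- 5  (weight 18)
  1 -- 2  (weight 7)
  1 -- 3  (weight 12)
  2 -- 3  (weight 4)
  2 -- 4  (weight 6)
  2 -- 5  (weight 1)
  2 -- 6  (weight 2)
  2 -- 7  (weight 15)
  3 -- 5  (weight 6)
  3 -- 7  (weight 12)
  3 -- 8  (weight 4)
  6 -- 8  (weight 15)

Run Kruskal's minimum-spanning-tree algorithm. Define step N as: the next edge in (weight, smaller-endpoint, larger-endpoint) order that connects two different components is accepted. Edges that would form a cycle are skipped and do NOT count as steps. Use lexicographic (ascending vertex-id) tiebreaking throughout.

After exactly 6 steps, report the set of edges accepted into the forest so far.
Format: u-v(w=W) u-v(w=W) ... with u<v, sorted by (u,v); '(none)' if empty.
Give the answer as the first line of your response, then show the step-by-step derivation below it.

1-2(w=7) 2-3(w=4) 2-4(w=6) 2-5(w=1) 2-6(w=2) 3-8(w=4)

step 1: add edge 2-5 (w=1); MST = {2-5(w=1)}
step 2: add edge 2-6 (w=2); MST = {2-5(w=1) 2-6(w=2)}
step 3: add edge 2-3 (w=4); MST = {2-3(w=4) 2-5(w=1) 2-6(w=2)}
step 4: add edge 3-8 (w=4); MST = {2-3(w=4) 2-5(w=1) 2-6(w=2) 3-8(w=4)}
step 5: add edge 2-4 (w=6); MST = {2-3(w=4) 2-4(w=6) 2-5(w=1) 2-6(w=2) 3-8(w=4)}
step 6: add edge 1-2 (w=7); MST = {1-2(w=7) 2-3(w=4) 2-4(w=6) 2-5(w=1) 2-6(w=2) 3-8(w=4)}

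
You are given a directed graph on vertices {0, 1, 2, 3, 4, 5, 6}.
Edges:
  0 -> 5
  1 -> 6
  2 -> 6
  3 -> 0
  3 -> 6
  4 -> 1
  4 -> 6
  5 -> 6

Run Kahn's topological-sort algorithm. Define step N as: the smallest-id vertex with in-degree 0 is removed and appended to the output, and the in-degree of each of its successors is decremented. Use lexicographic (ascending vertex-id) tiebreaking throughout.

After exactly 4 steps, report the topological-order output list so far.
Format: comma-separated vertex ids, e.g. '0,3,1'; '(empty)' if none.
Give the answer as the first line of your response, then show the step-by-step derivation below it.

2,3,0,4

step 1: output 2; order=[2]; indeg=(1,1,0,0,0,1,4)
step 2: output 3; order=[2,3]; indeg=(0,1,0,0,0,1,3)
step 3: output 0; order=[2,3,0]; indeg=(0,1,0,0,0,0,3)
step 4: output 4; order=[2,3,0,4]; indeg=(0,0,0,0,0,0,2)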